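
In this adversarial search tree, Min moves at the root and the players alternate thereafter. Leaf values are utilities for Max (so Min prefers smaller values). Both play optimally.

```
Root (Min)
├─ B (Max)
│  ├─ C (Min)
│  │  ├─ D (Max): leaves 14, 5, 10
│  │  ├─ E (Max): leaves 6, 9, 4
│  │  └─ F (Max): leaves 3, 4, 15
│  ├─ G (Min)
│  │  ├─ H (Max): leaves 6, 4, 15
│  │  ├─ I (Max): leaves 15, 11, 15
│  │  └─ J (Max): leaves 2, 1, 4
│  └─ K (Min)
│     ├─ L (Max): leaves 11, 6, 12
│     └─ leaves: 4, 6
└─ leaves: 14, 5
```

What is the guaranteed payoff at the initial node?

D (Max): max(14, 5, 10) = 14
E (Max): max(6, 9, 4) = 9
F (Max): max(3, 4, 15) = 15
C (Min): min(14, 9, 15) = 9
H (Max): max(6, 4, 15) = 15
I (Max): max(15, 11, 15) = 15
J (Max): max(2, 1, 4) = 4
G (Min): min(15, 15, 4) = 4
L (Max): max(11, 6, 12) = 12
K (Min): min(12, 4, 6) = 4
B (Max): max(9, 4, 4) = 9
Root (Min): min(9, 14, 5) = 5

5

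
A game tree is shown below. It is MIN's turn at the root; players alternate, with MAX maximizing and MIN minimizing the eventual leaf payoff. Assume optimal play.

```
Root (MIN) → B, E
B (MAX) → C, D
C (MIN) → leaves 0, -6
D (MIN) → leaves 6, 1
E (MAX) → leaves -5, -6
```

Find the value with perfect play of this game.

-5

C (MIN): min(0, -6) = -6
D (MIN): min(6, 1) = 1
B (MAX): max(-6, 1) = 1
E (MAX): max(-5, -6) = -5
Root (MIN): min(1, -5) = -5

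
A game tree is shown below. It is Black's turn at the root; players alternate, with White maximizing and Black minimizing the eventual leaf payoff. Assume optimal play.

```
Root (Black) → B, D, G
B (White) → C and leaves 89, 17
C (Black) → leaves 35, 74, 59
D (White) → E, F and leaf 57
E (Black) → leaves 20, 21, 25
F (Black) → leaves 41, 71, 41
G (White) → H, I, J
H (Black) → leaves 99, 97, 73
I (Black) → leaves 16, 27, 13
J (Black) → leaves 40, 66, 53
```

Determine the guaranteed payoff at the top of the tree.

57

C (Black): min(35, 74, 59) = 35
B (White): max(35, 89, 17) = 89
E (Black): min(20, 21, 25) = 20
F (Black): min(41, 71, 41) = 41
D (White): max(20, 41, 57) = 57
H (Black): min(99, 97, 73) = 73
I (Black): min(16, 27, 13) = 13
J (Black): min(40, 66, 53) = 40
G (White): max(73, 13, 40) = 73
Root (Black): min(89, 57, 73) = 57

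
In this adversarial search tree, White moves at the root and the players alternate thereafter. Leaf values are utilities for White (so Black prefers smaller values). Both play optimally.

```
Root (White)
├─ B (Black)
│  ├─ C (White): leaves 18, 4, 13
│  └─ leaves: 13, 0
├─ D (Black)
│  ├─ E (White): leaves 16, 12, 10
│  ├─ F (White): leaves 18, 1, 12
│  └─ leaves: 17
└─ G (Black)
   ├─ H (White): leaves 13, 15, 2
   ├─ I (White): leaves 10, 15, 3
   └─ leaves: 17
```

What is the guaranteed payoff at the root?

C (White): max(18, 4, 13) = 18
B (Black): min(18, 13, 0) = 0
E (White): max(16, 12, 10) = 16
F (White): max(18, 1, 12) = 18
D (Black): min(16, 18, 17) = 16
H (White): max(13, 15, 2) = 15
I (White): max(10, 15, 3) = 15
G (Black): min(15, 15, 17) = 15
Root (White): max(0, 16, 15) = 16

16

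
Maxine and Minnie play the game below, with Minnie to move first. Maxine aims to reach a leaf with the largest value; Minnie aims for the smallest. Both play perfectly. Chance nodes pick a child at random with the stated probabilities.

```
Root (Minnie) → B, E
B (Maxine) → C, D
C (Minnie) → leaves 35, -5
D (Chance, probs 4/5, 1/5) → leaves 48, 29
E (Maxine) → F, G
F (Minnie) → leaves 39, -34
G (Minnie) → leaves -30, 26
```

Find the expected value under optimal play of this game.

C (Minnie): min(35, -5) = -5
D (Chance): 4/5·48 + 1/5·29 = 44.2
B (Maxine): max(-5, 44.2) = 44.2
F (Minnie): min(39, -34) = -34
G (Minnie): min(-30, 26) = -30
E (Maxine): max(-34, -30) = -30
Root (Minnie): min(44.2, -30) = -30

-30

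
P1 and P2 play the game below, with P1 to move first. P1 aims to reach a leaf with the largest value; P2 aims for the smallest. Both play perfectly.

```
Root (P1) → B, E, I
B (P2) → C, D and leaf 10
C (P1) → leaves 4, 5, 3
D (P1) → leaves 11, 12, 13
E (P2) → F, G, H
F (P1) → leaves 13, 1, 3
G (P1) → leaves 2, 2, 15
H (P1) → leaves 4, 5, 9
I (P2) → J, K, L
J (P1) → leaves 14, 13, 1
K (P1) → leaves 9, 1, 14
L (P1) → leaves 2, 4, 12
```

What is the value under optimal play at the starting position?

C (P1): max(4, 5, 3) = 5
D (P1): max(11, 12, 13) = 13
B (P2): min(5, 13, 10) = 5
F (P1): max(13, 1, 3) = 13
G (P1): max(2, 2, 15) = 15
H (P1): max(4, 5, 9) = 9
E (P2): min(13, 15, 9) = 9
J (P1): max(14, 13, 1) = 14
K (P1): max(9, 1, 14) = 14
L (P1): max(2, 4, 12) = 12
I (P2): min(14, 14, 12) = 12
Root (P1): max(5, 9, 12) = 12

12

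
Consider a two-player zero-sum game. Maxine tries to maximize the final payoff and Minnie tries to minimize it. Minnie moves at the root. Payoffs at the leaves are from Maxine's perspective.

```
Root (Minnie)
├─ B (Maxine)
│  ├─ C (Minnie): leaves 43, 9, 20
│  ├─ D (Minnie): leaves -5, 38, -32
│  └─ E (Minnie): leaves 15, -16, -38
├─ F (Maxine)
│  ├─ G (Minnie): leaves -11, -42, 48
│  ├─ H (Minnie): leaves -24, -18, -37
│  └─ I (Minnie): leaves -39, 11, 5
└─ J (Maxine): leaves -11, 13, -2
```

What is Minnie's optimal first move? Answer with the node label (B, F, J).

F

C (Minnie): min(43, 9, 20) = 9
D (Minnie): min(-5, 38, -32) = -32
E (Minnie): min(15, -16, -38) = -38
B (Maxine): max(9, -32, -38) = 9
G (Minnie): min(-11, -42, 48) = -42
H (Minnie): min(-24, -18, -37) = -37
I (Minnie): min(-39, 11, 5) = -39
F (Maxine): max(-42, -37, -39) = -37
J (Maxine): max(-11, 13, -2) = 13
Root (Minnie): min(9, -37, 13) = -37
Minnie picks the child with the lowest value: F (value -37).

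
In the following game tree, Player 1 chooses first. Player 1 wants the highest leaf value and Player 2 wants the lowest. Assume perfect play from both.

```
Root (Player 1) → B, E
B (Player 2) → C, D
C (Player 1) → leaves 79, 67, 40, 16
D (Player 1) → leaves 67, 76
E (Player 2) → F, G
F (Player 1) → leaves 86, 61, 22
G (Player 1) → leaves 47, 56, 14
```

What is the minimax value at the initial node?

C (Player 1): max(79, 67, 40, 16) = 79
D (Player 1): max(67, 76) = 76
B (Player 2): min(79, 76) = 76
F (Player 1): max(86, 61, 22) = 86
G (Player 1): max(47, 56, 14) = 56
E (Player 2): min(86, 56) = 56
Root (Player 1): max(76, 56) = 76

76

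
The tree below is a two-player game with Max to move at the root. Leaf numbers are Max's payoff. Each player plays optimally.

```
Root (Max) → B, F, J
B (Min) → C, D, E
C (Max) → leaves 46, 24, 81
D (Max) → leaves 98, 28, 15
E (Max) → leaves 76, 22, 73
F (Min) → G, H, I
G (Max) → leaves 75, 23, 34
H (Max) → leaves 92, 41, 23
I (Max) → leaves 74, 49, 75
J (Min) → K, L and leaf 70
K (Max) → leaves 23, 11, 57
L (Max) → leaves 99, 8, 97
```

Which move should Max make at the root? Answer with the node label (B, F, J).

B

C (Max): max(46, 24, 81) = 81
D (Max): max(98, 28, 15) = 98
E (Max): max(76, 22, 73) = 76
B (Min): min(81, 98, 76) = 76
G (Max): max(75, 23, 34) = 75
H (Max): max(92, 41, 23) = 92
I (Max): max(74, 49, 75) = 75
F (Min): min(75, 92, 75) = 75
K (Max): max(23, 11, 57) = 57
L (Max): max(99, 8, 97) = 99
J (Min): min(57, 99, 70) = 57
Root (Max): max(76, 75, 57) = 76
Max picks the child with the highest value: B (value 76).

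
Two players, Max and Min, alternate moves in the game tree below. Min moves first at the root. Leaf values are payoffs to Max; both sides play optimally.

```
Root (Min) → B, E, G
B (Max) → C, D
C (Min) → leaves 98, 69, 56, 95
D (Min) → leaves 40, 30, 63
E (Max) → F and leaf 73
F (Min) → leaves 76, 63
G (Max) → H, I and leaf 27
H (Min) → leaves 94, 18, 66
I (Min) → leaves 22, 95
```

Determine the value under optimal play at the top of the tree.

C (Min): min(98, 69, 56, 95) = 56
D (Min): min(40, 30, 63) = 30
B (Max): max(56, 30) = 56
F (Min): min(76, 63) = 63
E (Max): max(63, 73) = 73
H (Min): min(94, 18, 66) = 18
I (Min): min(22, 95) = 22
G (Max): max(18, 22, 27) = 27
Root (Min): min(56, 73, 27) = 27

27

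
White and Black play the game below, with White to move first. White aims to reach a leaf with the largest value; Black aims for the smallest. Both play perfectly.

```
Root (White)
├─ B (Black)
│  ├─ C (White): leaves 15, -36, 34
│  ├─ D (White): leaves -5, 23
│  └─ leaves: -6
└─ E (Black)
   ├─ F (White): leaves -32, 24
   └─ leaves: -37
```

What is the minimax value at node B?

-6

C: max(15, -36, 34) = 34
D: max(-5, 23) = 23
B: min(34, 23, -6) = -6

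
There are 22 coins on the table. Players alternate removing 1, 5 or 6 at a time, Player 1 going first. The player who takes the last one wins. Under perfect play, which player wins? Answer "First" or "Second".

Second

Positions where the player to move wins (W) vs loses (L):
i:   0  1  2  3  4  5  6  7  8  9 10 11 12 13 14 15 16 17 18 19 20 21 22
     L  W  L  W  L  W  W  W  W  W  W  L  W  L  W  L  W  W  W  W  W  W  L
Position 22 is L, so the second player wins.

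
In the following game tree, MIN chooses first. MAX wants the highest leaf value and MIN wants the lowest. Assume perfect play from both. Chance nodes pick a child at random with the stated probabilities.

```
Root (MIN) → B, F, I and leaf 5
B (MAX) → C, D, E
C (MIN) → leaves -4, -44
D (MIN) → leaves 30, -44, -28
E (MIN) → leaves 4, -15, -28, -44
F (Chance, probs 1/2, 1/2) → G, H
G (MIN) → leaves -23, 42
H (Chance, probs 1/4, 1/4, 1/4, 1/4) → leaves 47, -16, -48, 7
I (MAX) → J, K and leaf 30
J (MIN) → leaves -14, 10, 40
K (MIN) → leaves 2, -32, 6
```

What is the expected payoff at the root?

C (MIN): min(-4, -44) = -44
D (MIN): min(30, -44, -28) = -44
E (MIN): min(4, -15, -28, -44) = -44
B (MAX): max(-44, -44, -44) = -44
G (MIN): min(-23, 42) = -23
H (Chance): 1/4·47 + 1/4·-16 + 1/4·-48 + 1/4·7 = -2.5
F (Chance): 1/2·-23 + 1/2·-2.5 = -12.75
J (MIN): min(-14, 10, 40) = -14
K (MIN): min(2, -32, 6) = -32
I (MAX): max(-14, -32, 30) = 30
Root (MIN): min(-44, -12.75, 30, 5) = -44

-44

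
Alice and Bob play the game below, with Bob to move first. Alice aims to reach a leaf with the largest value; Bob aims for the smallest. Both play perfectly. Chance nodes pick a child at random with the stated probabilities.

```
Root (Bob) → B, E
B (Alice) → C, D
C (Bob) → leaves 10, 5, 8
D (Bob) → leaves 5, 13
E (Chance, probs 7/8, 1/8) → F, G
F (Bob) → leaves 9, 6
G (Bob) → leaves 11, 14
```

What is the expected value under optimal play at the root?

C (Bob): min(10, 5, 8) = 5
D (Bob): min(5, 13) = 5
B (Alice): max(5, 5) = 5
F (Bob): min(9, 6) = 6
G (Bob): min(11, 14) = 11
E (Chance): 7/8·6 + 1/8·11 = 6.62
Root (Bob): min(5, 6.62) = 5

5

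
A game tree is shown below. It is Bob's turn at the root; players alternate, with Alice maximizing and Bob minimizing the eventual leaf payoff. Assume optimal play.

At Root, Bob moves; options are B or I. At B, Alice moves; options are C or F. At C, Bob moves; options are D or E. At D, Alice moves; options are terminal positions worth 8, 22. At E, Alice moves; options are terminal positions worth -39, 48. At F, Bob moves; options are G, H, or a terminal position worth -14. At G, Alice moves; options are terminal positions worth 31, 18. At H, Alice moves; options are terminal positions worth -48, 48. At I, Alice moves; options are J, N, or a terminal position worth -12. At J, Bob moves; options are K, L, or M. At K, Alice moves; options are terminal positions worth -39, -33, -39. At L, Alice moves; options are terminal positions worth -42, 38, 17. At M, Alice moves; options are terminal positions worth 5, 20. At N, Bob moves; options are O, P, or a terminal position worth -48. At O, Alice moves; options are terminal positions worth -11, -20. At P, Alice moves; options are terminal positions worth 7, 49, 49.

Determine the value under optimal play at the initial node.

D (Alice): max(8, 22) = 22
E (Alice): max(-39, 48) = 48
C (Bob): min(22, 48) = 22
G (Alice): max(31, 18) = 31
H (Alice): max(-48, 48) = 48
F (Bob): min(31, 48, -14) = -14
B (Alice): max(22, -14) = 22
K (Alice): max(-39, -33, -39) = -33
L (Alice): max(-42, 38, 17) = 38
M (Alice): max(5, 20) = 20
J (Bob): min(-33, 38, 20) = -33
O (Alice): max(-11, -20) = -11
P (Alice): max(7, 49, 49) = 49
N (Bob): min(-11, 49, -48) = -48
I (Alice): max(-33, -48, -12) = -12
Root (Bob): min(22, -12) = -12

-12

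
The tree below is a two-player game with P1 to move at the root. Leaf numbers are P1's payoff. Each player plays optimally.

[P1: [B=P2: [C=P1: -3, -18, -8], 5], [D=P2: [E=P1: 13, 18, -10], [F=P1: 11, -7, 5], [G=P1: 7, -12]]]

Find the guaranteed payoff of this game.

C (P1): max(-3, -18, -8) = -3
B (P2): min(-3, 5) = -3
E (P1): max(13, 18, -10) = 18
F (P1): max(11, -7, 5) = 11
G (P1): max(7, -12) = 7
D (P2): min(18, 11, 7) = 7
Root (P1): max(-3, 7) = 7

7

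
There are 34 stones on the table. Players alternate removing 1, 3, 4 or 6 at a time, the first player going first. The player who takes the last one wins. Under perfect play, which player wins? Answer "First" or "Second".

Compute winning (W) and losing (L) positions by backward induction:
i:   0  1  2  3  4  5  6  7  8  9 10 11 12 13 14 15 16 17 18 19 20 21 22 23 24 25 26 27 28 29 30 31 32 33 34
     L  W  L  W  W  W  W  L  W  L  W  W  W  W  L  W  L  W  W  W  W  L  W  L  W  W  W  W  L  W  L  W  W  W  W
Position 34 is W, so the first player wins.

First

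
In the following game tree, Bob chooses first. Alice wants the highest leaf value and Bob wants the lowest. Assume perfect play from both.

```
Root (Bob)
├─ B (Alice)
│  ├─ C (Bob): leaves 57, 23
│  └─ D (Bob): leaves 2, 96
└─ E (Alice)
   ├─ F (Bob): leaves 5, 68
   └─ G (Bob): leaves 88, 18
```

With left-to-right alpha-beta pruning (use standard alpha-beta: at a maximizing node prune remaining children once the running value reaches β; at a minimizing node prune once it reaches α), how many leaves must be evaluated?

C [α=-∞,β=+∞]: v=23
D [α=23,β=+∞]: v=2 after child 1 ≤ α → α-cutoff, skip 1
B [α=-∞,β=+∞]: v=23
F [α=-∞,β=23]: v=5
G [α=5,β=23]: v=18
E [α=-∞,β=23]: v=18
Root [α=-∞,β=+∞]: v=18
Leaves evaluated: 7 of 8.

7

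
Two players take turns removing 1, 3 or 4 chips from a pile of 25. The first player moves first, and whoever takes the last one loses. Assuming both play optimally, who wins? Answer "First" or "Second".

Positions where the player to move wins (W) vs loses (L):
i:   0  1  2  3  4  5  6  7  8  9 10 11 12 13 14 15 16 17 18 19 20 21 22 23 24 25
     W  L  W  L  W  W  W  W  L  W  L  W  W  W  W  L  W  L  W  W  W  W  L  W  L  W
Position 25 is W, so the first player wins.

First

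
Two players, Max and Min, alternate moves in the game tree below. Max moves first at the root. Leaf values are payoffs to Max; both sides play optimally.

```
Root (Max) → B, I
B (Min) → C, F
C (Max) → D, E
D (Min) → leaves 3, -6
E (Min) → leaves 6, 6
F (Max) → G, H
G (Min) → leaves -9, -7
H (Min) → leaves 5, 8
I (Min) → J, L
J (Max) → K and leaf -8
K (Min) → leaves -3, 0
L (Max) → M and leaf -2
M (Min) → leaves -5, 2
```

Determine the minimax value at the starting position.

5

D (Min): min(3, -6) = -6
E (Min): min(6, 6) = 6
C (Max): max(-6, 6) = 6
G (Min): min(-9, -7) = -9
H (Min): min(5, 8) = 5
F (Max): max(-9, 5) = 5
B (Min): min(6, 5) = 5
K (Min): min(-3, 0) = -3
J (Max): max(-3, -8) = -3
M (Min): min(-5, 2) = -5
L (Max): max(-5, -2) = -2
I (Min): min(-3, -2) = -3
Root (Max): max(5, -3) = 5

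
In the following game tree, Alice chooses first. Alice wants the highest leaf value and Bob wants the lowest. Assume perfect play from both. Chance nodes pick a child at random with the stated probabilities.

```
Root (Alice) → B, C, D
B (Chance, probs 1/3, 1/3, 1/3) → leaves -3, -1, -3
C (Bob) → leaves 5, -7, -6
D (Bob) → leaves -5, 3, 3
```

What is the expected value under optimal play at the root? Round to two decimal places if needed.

B (Chance): 1/3·-3 + 1/3·-1 + 1/3·-3 = -2.33
C (Bob): min(5, -7, -6) = -7
D (Bob): min(-5, 3, 3) = -5
Root (Alice): max(-2.33, -7, -5) = -2.33

-2.33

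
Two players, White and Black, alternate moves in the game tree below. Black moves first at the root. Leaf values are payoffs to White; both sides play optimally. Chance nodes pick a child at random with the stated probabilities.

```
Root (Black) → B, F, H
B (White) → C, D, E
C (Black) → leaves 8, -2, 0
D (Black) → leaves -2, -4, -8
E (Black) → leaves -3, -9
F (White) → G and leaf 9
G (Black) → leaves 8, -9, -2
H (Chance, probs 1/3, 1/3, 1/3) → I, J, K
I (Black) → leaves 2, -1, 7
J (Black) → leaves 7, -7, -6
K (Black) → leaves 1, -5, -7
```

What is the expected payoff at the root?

-5

C (Black): min(8, -2, 0) = -2
D (Black): min(-2, -4, -8) = -8
E (Black): min(-3, -9) = -9
B (White): max(-2, -8, -9) = -2
G (Black): min(8, -9, -2) = -9
F (White): max(-9, 9) = 9
I (Black): min(2, -1, 7) = -1
J (Black): min(7, -7, -6) = -7
K (Black): min(1, -5, -7) = -7
H (Chance): 1/3·-1 + 1/3·-7 + 1/3·-7 = -5
Root (Black): min(-2, 9, -5) = -5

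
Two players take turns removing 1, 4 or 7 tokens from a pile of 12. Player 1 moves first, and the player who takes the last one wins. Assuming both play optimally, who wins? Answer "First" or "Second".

First

i:   0  1  2  3  4  5  6  7  8  9 10 11 12
     L  W  L  W  W  L  W  W  L  W  L  W  W
Position 12 is W, so the first player wins.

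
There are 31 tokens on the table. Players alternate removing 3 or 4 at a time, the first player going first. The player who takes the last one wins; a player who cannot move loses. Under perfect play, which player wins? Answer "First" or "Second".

First

Compute winning (W) and losing (L) positions by backward induction:
i:   0  1  2  3  4  5  6  7  8  9 10 11 12 13 14 15 16 17 18 19 20 21 22 23 24 25 26 27 28 29 30 31
     L  L  L  W  W  W  W  L  L  L  W  W  W  W  L  L  L  W  W  W  W  L  L  L  W  W  W  W  L  L  L  W
Position 31 is W, so the first player wins.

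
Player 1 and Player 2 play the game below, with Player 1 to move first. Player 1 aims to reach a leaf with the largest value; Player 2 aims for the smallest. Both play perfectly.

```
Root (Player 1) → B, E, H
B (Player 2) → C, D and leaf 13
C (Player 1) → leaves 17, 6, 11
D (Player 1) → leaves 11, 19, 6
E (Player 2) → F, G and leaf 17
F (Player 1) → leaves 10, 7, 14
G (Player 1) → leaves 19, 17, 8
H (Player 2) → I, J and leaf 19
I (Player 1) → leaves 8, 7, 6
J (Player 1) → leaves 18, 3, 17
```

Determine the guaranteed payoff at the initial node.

C (Player 1): max(17, 6, 11) = 17
D (Player 1): max(11, 19, 6) = 19
B (Player 2): min(17, 19, 13) = 13
F (Player 1): max(10, 7, 14) = 14
G (Player 1): max(19, 17, 8) = 19
E (Player 2): min(14, 19, 17) = 14
I (Player 1): max(8, 7, 6) = 8
J (Player 1): max(18, 3, 17) = 18
H (Player 2): min(8, 18, 19) = 8
Root (Player 1): max(13, 14, 8) = 14

14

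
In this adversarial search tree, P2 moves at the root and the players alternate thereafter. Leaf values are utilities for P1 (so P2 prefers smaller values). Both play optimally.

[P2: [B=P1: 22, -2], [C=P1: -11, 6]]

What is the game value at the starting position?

B (P1): max(22, -2) = 22
C (P1): max(-11, 6) = 6
Root (P2): min(22, 6) = 6

6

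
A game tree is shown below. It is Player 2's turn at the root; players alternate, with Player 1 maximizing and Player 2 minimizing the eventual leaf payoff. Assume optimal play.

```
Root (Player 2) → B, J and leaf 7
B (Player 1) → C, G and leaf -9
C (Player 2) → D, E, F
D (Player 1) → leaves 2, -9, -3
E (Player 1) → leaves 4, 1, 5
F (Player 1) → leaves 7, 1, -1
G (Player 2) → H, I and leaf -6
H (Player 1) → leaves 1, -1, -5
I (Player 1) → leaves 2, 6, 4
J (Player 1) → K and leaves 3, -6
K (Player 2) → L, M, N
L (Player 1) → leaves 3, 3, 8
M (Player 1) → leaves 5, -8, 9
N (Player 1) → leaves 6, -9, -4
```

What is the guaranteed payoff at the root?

2

D (Player 1): max(2, -9, -3) = 2
E (Player 1): max(4, 1, 5) = 5
F (Player 1): max(7, 1, -1) = 7
C (Player 2): min(2, 5, 7) = 2
H (Player 1): max(1, -1, -5) = 1
I (Player 1): max(2, 6, 4) = 6
G (Player 2): min(1, 6, -6) = -6
B (Player 1): max(2, -6, -9) = 2
L (Player 1): max(3, 3, 8) = 8
M (Player 1): max(5, -8, 9) = 9
N (Player 1): max(6, -9, -4) = 6
K (Player 2): min(8, 9, 6) = 6
J (Player 1): max(6, 3, -6) = 6
Root (Player 2): min(2, 6, 7) = 2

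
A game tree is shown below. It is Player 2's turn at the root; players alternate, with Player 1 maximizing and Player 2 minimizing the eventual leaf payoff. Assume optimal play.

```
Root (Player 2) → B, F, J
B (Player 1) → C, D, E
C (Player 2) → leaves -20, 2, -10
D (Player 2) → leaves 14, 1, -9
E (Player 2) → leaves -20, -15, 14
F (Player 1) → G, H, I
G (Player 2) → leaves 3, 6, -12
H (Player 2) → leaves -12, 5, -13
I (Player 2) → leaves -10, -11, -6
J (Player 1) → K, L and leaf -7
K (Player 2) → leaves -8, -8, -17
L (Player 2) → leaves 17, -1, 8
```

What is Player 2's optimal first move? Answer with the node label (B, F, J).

C (Player 2): min(-20, 2, -10) = -20
D (Player 2): min(14, 1, -9) = -9
E (Player 2): min(-20, -15, 14) = -20
B (Player 1): max(-20, -9, -20) = -9
G (Player 2): min(3, 6, -12) = -12
H (Player 2): min(-12, 5, -13) = -13
I (Player 2): min(-10, -11, -6) = -11
F (Player 1): max(-12, -13, -11) = -11
K (Player 2): min(-8, -8, -17) = -17
L (Player 2): min(17, -1, 8) = -1
J (Player 1): max(-17, -1, -7) = -1
Root (Player 2): min(-9, -11, -1) = -11
Player 2 picks the child with the lowest value: F (value -11).

F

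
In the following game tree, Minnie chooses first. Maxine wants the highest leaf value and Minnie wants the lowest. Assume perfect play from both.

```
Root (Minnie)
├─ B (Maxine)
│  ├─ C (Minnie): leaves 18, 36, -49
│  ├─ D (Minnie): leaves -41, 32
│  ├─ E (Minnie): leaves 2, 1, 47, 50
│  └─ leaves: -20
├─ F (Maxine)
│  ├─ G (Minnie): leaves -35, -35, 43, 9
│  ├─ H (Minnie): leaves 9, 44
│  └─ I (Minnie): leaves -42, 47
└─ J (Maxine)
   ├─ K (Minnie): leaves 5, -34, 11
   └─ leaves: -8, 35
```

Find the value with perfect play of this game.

C (Minnie): min(18, 36, -49) = -49
D (Minnie): min(-41, 32) = -41
E (Minnie): min(2, 1, 47, 50) = 1
B (Maxine): max(-49, -41, 1, -20) = 1
G (Minnie): min(-35, -35, 43, 9) = -35
H (Minnie): min(9, 44) = 9
I (Minnie): min(-42, 47) = -42
F (Maxine): max(-35, 9, -42) = 9
K (Minnie): min(5, -34, 11) = -34
J (Maxine): max(-34, -8, 35) = 35
Root (Minnie): min(1, 9, 35) = 1

1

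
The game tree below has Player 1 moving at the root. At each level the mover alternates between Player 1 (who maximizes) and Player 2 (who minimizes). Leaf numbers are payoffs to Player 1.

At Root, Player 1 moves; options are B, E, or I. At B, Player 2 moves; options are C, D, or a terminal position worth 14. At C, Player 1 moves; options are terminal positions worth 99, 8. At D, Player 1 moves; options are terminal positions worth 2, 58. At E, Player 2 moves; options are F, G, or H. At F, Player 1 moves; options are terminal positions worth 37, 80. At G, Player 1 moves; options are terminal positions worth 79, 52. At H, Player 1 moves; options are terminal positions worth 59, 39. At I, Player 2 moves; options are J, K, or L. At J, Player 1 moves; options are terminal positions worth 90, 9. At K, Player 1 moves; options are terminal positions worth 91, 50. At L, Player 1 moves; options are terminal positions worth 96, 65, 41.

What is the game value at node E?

F: max(37, 80) = 80
G: max(79, 52) = 79
H: max(59, 39) = 59
E: min(80, 79, 59) = 59

59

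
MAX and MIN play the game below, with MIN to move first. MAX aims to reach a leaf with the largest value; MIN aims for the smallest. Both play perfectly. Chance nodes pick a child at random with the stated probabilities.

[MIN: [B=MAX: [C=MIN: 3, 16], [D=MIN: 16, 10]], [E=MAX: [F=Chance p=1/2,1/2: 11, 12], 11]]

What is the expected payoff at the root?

10

C (MIN): min(3, 16) = 3
D (MIN): min(16, 10) = 10
B (MAX): max(3, 10) = 10
F (Chance): 1/2·11 + 1/2·12 = 11.5
E (MAX): max(11.5, 11) = 11.5
Root (MIN): min(10, 11.5) = 10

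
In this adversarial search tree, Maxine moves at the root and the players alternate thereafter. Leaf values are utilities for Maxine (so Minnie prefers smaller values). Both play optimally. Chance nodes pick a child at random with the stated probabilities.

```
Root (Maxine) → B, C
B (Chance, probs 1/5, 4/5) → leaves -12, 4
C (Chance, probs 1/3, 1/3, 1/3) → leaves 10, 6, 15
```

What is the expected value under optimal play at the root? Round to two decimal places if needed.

10.33

B (Chance): 1/5·-12 + 4/5·4 = 0.8
C (Chance): 1/3·10 + 1/3·6 + 1/3·15 = 10.33
Root (Maxine): max(0.8, 10.33) = 10.33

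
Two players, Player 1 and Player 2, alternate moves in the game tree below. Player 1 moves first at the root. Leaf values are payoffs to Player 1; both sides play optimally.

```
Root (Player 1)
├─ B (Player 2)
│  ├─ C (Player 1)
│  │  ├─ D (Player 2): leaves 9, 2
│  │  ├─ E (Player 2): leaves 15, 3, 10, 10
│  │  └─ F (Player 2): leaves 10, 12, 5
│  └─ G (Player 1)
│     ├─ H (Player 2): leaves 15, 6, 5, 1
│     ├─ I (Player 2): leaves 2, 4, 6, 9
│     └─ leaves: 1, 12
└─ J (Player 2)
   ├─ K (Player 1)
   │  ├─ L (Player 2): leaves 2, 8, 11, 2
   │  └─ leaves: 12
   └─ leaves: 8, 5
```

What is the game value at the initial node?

5

D (Player 2): min(9, 2) = 2
E (Player 2): min(15, 3, 10, 10) = 3
F (Player 2): min(10, 12, 5) = 5
C (Player 1): max(2, 3, 5) = 5
H (Player 2): min(15, 6, 5, 1) = 1
I (Player 2): min(2, 4, 6, 9) = 2
G (Player 1): max(1, 2, 1, 12) = 12
B (Player 2): min(5, 12) = 5
L (Player 2): min(2, 8, 11, 2) = 2
K (Player 1): max(2, 12) = 12
J (Player 2): min(12, 8, 5) = 5
Root (Player 1): max(5, 5) = 5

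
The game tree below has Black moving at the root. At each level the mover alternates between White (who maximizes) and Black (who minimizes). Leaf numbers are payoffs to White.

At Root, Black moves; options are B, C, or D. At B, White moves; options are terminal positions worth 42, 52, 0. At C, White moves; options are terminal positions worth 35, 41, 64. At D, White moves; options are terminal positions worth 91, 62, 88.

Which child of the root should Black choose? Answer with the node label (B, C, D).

B

B (White): max(42, 52, 0) = 52
C (White): max(35, 41, 64) = 64
D (White): max(91, 62, 88) = 91
Root (Black): min(52, 64, 91) = 52
Black picks the child with the lowest value: B (value 52).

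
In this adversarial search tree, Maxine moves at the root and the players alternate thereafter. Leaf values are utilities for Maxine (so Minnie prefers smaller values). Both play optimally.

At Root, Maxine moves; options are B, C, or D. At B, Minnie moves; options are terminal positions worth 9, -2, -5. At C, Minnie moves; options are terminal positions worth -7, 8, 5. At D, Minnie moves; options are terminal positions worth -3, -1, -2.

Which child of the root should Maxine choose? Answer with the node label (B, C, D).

D

B (Minnie): min(9, -2, -5) = -5
C (Minnie): min(-7, 8, 5) = -7
D (Minnie): min(-3, -1, -2) = -3
Root (Maxine): max(-5, -7, -3) = -3
Maxine picks the child with the highest value: D (value -3).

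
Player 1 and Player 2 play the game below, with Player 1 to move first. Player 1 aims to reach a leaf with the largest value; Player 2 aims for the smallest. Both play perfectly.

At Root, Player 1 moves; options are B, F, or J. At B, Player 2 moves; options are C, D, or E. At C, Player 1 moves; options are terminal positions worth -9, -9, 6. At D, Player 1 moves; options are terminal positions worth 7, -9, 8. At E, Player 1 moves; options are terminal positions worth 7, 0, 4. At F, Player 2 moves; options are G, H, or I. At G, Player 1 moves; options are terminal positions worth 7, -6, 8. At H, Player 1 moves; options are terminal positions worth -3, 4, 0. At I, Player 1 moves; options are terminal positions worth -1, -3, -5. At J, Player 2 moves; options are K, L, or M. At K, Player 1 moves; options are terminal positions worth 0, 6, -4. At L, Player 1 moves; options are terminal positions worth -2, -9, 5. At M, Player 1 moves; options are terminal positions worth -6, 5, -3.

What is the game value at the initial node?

6

C (Player 1): max(-9, -9, 6) = 6
D (Player 1): max(7, -9, 8) = 8
E (Player 1): max(7, 0, 4) = 7
B (Player 2): min(6, 8, 7) = 6
G (Player 1): max(7, -6, 8) = 8
H (Player 1): max(-3, 4, 0) = 4
I (Player 1): max(-1, -3, -5) = -1
F (Player 2): min(8, 4, -1) = -1
K (Player 1): max(0, 6, -4) = 6
L (Player 1): max(-2, -9, 5) = 5
M (Player 1): max(-6, 5, -3) = 5
J (Player 2): min(6, 5, 5) = 5
Root (Player 1): max(6, -1, 5) = 6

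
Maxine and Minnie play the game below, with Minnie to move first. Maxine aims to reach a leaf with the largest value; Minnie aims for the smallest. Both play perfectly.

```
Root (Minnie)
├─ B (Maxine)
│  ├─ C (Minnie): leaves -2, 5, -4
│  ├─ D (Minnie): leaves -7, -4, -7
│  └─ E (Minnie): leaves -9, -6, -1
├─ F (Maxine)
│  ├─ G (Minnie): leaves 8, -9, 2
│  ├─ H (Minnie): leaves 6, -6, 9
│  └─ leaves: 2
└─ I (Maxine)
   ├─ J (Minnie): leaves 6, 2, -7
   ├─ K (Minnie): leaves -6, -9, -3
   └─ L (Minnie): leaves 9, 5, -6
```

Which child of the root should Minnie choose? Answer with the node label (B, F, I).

I

C (Minnie): min(-2, 5, -4) = -4
D (Minnie): min(-7, -4, -7) = -7
E (Minnie): min(-9, -6, -1) = -9
B (Maxine): max(-4, -7, -9) = -4
G (Minnie): min(8, -9, 2) = -9
H (Minnie): min(6, -6, 9) = -6
F (Maxine): max(-9, -6, 2) = 2
J (Minnie): min(6, 2, -7) = -7
K (Minnie): min(-6, -9, -3) = -9
L (Minnie): min(9, 5, -6) = -6
I (Maxine): max(-7, -9, -6) = -6
Root (Minnie): min(-4, 2, -6) = -6
Minnie picks the child with the lowest value: I (value -6).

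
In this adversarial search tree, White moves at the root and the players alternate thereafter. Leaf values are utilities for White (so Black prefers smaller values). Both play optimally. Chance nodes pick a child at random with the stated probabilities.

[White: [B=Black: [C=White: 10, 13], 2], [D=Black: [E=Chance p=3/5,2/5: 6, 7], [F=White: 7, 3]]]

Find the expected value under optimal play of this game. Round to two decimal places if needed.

6.4

C (White): max(10, 13) = 13
B (Black): min(13, 2) = 2
E (Chance): 3/5·6 + 2/5·7 = 6.4
F (White): max(7, 3) = 7
D (Black): min(6.4, 7) = 6.4
Root (White): max(2, 6.4) = 6.4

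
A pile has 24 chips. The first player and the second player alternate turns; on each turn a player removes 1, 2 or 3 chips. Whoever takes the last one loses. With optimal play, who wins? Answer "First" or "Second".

W/L table (W = player to move can force a win):
i:   0  1  2  3  4  5  6  7  8  9 10 11 12 13 14 15 16 17 18 19 20 21 22 23 24
     W  L  W  W  W  L  W  W  W  L  W  W  W  L  W  W  W  L  W  W  W  L  W  W  W
Position 24 is W, so the first player wins.

First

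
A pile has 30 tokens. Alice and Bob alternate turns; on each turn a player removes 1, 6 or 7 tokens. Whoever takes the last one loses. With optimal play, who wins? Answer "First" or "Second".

Compute winning (W) and losing (L) positions by backward induction:
i:   0  1  2  3  4  5  6  7  8  9 10 11 12 13 14 15 16 17 18 19 20 21 22 23 24 25 26 27 28 29 30
     W  L  W  L  W  L  W  W  W  W  W  W  W  L  W  L  W  L  W  W  W  W  W  W  W  L  W  L  W  L  W
Position 30 is W, so the first player wins.

First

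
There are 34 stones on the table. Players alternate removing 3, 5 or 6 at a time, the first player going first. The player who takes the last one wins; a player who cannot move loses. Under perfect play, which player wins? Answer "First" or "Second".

First

Positions where the player to move wins (W) vs loses (L):
i:   0  1  2  3  4  5  6  7  8  9 10 11 12 13 14 15 16 17 18 19 20 21 22 23 24 25 26 27 28 29 30 31 32 33 34
     L  L  L  W  W  W  W  W  W  L  L  L  W  W  W  W  W  W  L  L  L  W  W  W  W  W  W  L  L  L  W  W  W  W  W
Position 34 is W, so the first player wins.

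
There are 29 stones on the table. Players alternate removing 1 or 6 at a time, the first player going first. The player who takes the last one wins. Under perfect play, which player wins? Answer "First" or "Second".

i:   0  1  2  3  4  5  6  7  8  9 10 11 12 13 14 15 16 17 18 19 20 21 22 23 24 25 26 27 28 29
     L  W  L  W  L  W  W  L  W  L  W  L  W  W  L  W  L  W  L  W  W  L  W  L  W  L  W  W  L  W
Position 29 is W, so the first player wins.

First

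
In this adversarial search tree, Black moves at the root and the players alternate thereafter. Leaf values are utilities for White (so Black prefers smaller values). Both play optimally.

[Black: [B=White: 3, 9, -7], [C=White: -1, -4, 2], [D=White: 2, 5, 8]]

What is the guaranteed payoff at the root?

B (White): max(3, 9, -7) = 9
C (White): max(-1, -4, 2) = 2
D (White): max(2, 5, 8) = 8
Root (Black): min(9, 2, 8) = 2

2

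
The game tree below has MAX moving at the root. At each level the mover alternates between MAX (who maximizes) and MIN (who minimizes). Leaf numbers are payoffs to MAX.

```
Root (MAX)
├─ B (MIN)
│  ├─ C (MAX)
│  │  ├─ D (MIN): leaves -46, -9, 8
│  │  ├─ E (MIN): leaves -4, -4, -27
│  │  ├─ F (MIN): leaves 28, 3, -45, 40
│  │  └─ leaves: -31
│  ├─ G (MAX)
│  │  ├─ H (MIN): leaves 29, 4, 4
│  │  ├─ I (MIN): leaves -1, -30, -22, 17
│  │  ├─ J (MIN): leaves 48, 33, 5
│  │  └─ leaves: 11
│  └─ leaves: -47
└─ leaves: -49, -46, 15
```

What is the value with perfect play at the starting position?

D (MIN): min(-46, -9, 8) = -46
E (MIN): min(-4, -4, -27) = -27
F (MIN): min(28, 3, -45, 40) = -45
C (MAX): max(-46, -27, -45, -31) = -27
H (MIN): min(29, 4, 4) = 4
I (MIN): min(-1, -30, -22, 17) = -30
J (MIN): min(48, 33, 5) = 5
G (MAX): max(4, -30, 5, 11) = 11
B (MIN): min(-27, 11, -47) = -47
Root (MAX): max(-47, -49, -46, 15) = 15

15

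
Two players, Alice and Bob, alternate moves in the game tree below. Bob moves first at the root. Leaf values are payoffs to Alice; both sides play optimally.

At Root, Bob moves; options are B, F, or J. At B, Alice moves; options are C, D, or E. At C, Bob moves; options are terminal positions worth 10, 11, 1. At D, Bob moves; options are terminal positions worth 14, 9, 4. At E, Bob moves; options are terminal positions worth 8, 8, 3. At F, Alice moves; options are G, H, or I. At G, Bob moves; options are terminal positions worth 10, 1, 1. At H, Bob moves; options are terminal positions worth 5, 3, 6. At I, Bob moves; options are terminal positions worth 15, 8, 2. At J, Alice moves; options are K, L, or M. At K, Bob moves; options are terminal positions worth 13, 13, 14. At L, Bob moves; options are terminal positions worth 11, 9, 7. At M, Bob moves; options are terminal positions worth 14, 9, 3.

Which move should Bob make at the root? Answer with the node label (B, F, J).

F

C (Bob): min(10, 11, 1) = 1
D (Bob): min(14, 9, 4) = 4
E (Bob): min(8, 8, 3) = 3
B (Alice): max(1, 4, 3) = 4
G (Bob): min(10, 1, 1) = 1
H (Bob): min(5, 3, 6) = 3
I (Bob): min(15, 8, 2) = 2
F (Alice): max(1, 3, 2) = 3
K (Bob): min(13, 13, 14) = 13
L (Bob): min(11, 9, 7) = 7
M (Bob): min(14, 9, 3) = 3
J (Alice): max(13, 7, 3) = 13
Root (Bob): min(4, 3, 13) = 3
Bob picks the child with the lowest value: F (value 3).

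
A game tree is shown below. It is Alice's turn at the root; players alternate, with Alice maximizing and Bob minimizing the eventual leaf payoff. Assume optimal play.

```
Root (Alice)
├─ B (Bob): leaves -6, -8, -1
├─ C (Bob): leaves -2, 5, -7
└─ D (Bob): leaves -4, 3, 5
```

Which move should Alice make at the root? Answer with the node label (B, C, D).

D

B (Bob): min(-6, -8, -1) = -8
C (Bob): min(-2, 5, -7) = -7
D (Bob): min(-4, 3, 5) = -4
Root (Alice): max(-8, -7, -4) = -4
Alice picks the child with the highest value: D (value -4).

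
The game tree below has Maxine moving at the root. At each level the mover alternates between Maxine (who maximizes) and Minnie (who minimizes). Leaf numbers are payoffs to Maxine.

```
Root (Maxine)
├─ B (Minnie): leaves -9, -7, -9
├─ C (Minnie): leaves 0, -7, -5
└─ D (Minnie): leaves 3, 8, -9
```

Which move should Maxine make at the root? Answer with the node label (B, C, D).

B (Minnie): min(-9, -7, -9) = -9
C (Minnie): min(0, -7, -5) = -7
D (Minnie): min(3, 8, -9) = -9
Root (Maxine): max(-9, -7, -9) = -7
Maxine picks the child with the highest value: C (value -7).

C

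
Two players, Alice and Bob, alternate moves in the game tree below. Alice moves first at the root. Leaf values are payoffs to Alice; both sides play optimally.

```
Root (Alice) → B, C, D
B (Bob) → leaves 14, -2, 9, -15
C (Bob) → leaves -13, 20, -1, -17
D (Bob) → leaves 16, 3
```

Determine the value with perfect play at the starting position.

B (Bob): min(14, -2, 9, -15) = -15
C (Bob): min(-13, 20, -1, -17) = -17
D (Bob): min(16, 3) = 3
Root (Alice): max(-15, -17, 3) = 3

3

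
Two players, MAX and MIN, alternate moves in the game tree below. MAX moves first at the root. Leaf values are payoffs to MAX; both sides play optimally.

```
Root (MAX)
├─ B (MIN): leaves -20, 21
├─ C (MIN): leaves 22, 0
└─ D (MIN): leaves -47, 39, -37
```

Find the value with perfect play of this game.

0

B (MIN): min(-20, 21) = -20
C (MIN): min(22, 0) = 0
D (MIN): min(-47, 39, -37) = -47
Root (MAX): max(-20, 0, -47) = 0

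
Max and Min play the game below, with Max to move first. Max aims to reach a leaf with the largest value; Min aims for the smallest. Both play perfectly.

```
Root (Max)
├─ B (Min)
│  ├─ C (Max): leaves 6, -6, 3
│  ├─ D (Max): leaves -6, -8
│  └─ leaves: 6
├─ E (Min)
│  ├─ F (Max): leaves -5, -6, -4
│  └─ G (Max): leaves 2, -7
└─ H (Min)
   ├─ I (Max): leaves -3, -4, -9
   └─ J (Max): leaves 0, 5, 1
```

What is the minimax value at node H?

-3

I: max(-3, -4, -9) = -3
J: max(0, 5, 1) = 5
H: min(-3, 5) = -3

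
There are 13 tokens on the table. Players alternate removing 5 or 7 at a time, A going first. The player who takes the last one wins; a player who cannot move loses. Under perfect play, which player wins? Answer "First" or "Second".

Compute winning (W) and losing (L) positions by backward induction:
i:   0  1  2  3  4  5  6  7  8  9 10 11 12 13
     L  L  L  L  L  W  W  W  W  W  W  W  L  L
Position 13 is L, so the second player wins.

Second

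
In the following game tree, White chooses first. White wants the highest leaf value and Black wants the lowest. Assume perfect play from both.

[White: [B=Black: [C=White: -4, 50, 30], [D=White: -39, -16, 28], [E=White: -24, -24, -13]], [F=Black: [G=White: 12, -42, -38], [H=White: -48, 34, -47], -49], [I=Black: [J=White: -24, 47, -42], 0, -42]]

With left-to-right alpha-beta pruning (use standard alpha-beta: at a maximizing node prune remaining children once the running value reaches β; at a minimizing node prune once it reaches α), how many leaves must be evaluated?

20

C [α=-∞,β=+∞]: v=50
D [α=-∞,β=50]: v=28
E [α=-∞,β=28]: v=-13
B [α=-∞,β=+∞]: v=-13
G [α=-13,β=+∞]: v=12
H [α=-13,β=12]: v=34 after child 2 ≥ β → β-cutoff, skip 1
F [α=-13,β=+∞]: v=-49
J [α=-13,β=+∞]: v=47
I [α=-13,β=+∞]: v=-42
Root [α=-∞,β=+∞]: v=-13
Leaves evaluated: 20 of 21.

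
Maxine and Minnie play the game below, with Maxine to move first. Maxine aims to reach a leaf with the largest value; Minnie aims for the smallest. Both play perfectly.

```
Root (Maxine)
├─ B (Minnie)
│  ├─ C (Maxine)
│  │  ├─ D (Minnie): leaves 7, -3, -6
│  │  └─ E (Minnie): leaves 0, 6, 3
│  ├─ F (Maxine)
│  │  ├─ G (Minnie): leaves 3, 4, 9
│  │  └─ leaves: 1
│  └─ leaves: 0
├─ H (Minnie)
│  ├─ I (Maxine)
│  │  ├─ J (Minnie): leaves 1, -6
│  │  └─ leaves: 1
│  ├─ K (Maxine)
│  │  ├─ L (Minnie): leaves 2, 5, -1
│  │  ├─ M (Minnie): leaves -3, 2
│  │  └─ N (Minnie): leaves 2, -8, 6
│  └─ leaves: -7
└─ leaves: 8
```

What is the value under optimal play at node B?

0

D: min(7, -3, -6) = -6
E: min(0, 6, 3) = 0
C: max(-6, 0) = 0
G: min(3, 4, 9) = 3
F: max(3, 1) = 3
B: min(0, 3, 0) = 0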